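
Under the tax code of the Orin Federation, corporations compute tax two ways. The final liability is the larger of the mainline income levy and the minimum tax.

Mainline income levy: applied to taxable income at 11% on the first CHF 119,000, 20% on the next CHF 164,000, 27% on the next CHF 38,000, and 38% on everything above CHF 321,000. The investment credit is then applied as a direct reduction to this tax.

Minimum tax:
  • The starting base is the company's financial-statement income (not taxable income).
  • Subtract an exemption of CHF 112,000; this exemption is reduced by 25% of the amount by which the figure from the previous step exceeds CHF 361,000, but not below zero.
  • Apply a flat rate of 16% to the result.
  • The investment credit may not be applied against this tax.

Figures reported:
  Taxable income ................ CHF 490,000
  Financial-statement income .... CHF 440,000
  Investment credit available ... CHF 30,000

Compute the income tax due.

Mainline income levy:
  CHF 119,000 × 11% = CHF 13,090
  CHF 164,000 × 20% = CHF 32,800
  CHF 38,000 × 27% = CHF 10,260
  CHF 169,000 × 38% = CHF 64,220
  → CHF 120,370
  Less investment credit CHF 30,000 → CHF 90,370

Minimum tax:
  Base (financial-statement income): CHF 440,000
  Exemption: CHF 112,000 − 25% × (CHF 440,000 − CHF 361,000) = CHF 112,000 − CHF 19,750 = CHF 92,250
  Base: CHF 440,000 − CHF 92,250 = CHF 347,750
  CHF 347,750 × 16% = CHF 55,640

CHF 90,370 > CHF 55,640, so the mainline income levy governs.

CHF 90,370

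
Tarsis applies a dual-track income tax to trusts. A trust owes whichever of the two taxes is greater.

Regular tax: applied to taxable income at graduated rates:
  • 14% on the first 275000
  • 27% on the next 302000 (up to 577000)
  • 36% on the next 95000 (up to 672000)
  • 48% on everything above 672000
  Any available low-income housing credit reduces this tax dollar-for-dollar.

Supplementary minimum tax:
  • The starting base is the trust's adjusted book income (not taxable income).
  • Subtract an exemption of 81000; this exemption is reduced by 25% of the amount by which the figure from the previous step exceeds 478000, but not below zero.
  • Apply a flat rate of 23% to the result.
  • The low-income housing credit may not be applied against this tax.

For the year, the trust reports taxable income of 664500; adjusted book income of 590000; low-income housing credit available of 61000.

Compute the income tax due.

Supplementary minimum tax:
  Base (adjusted book income): 590000
  Exemption: 81000 − 25% × (590000 − 478000) = 81000 − 28000 = 53000
  Base: 590000 − 53000 = 537000
  537000 × 23% = 123510

Regular tax:
  275000 × 14% = 38500
  302000 × 27% = 81540
  87500 × 36% = 31500
  → 151540
  Less low-income housing credit 61000 → 90540

123510 > 90540, so the supplementary minimum tax is the binding amount.

123510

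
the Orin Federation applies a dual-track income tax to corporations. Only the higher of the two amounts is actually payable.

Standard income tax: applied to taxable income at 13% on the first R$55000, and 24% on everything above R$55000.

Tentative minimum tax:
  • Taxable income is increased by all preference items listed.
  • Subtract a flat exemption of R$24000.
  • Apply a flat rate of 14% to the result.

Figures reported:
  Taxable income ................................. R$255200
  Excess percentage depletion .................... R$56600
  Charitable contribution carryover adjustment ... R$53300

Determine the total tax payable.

R$55198

Tentative minimum tax:
  Adjusted income: R$255200 + R$56600 + R$53300 = R$365100
  Less exemption R$24000 → base R$341100
  R$341100 × 14% = R$47754

Standard income tax:
  R$55000 × 13% = R$7150
  R$200200 × 24% = R$48048
  → R$55198

R$55198 > R$47754, so the standard income tax governs.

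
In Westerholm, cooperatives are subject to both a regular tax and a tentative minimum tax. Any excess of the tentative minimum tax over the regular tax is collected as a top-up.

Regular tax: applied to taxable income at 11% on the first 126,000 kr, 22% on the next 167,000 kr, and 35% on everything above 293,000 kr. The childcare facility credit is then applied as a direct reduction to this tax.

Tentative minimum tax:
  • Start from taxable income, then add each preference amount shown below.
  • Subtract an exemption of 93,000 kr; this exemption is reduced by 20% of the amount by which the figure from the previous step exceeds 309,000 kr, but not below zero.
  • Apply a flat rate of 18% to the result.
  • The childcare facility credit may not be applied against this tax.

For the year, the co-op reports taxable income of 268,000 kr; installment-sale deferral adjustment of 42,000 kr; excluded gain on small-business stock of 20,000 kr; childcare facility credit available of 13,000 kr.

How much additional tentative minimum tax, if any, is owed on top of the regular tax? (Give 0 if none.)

11,316 kr

Tentative minimum tax:
  Adjusted income: 268,000 kr + 42,000 kr + 20,000 kr = 330,000 kr
  Exemption: 93,000 kr − 20% × (330,000 kr − 309,000 kr) = 93,000 kr − 4,200 kr = 88,800 kr
  Base: 330,000 kr − 88,800 kr = 241,200 kr
  241,200 kr × 18% = 43,416 kr

Regular tax:
  126,000 kr × 11% = 13,860 kr
  142,000 kr × 22% = 31,240 kr
  → 45,100 kr
  Less childcare facility credit 13,000 kr → 32,100 kr

Excess of tentative minimum tax over regular tax: 43,416 kr − 32,100 kr = 11,316 kr.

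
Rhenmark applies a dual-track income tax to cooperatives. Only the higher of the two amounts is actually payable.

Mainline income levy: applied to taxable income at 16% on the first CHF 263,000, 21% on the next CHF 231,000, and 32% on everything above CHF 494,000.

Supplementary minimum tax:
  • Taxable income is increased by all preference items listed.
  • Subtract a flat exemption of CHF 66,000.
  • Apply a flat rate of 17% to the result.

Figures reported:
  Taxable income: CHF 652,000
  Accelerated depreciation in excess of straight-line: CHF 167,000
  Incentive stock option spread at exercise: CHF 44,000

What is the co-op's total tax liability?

Supplementary minimum tax:
  Adjusted income: CHF 652,000 + CHF 167,000 + CHF 44,000 = CHF 863,000
  Less exemption CHF 66,000 → base CHF 797,000
  CHF 797,000 × 17% = CHF 135,490

Mainline income levy:
  CHF 263,000 × 16% = CHF 42,080
  CHF 231,000 × 21% = CHF 48,510
  CHF 158,000 × 32% = CHF 50,560
  → CHF 141,150

CHF 141,150 > CHF 135,490, so the mainline income levy governs.

CHF 141,150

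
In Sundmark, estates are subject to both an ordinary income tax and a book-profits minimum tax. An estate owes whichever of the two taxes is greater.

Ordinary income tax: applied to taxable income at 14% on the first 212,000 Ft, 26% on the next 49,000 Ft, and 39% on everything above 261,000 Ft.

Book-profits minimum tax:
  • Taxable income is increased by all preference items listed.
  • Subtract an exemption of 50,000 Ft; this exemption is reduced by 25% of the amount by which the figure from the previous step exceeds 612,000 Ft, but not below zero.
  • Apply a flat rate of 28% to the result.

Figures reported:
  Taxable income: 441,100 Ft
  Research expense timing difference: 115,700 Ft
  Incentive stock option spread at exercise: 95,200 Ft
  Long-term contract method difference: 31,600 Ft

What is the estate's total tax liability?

182,420 Ft

Book-profits minimum tax:
  Adjusted income: 441,100 Ft + 115,700 Ft + 95,200 Ft + 31,600 Ft = 683,600 Ft
  Exemption: 50,000 Ft − 25% × (683,600 Ft − 612,000 Ft) = 50,000 Ft − 17,900 Ft = 32,100 Ft
  Base: 683,600 Ft − 32,100 Ft = 651,500 Ft
  651,500 Ft × 28% = 182,420 Ft

Ordinary income tax:
  212,000 Ft × 14% = 29,680 Ft
  49,000 Ft × 26% = 12,740 Ft
  180,100 Ft × 39% = 70,239 Ft
  → 112,659 Ft

182,420 Ft > 112,659 Ft, so the book-profits minimum tax is the binding amount.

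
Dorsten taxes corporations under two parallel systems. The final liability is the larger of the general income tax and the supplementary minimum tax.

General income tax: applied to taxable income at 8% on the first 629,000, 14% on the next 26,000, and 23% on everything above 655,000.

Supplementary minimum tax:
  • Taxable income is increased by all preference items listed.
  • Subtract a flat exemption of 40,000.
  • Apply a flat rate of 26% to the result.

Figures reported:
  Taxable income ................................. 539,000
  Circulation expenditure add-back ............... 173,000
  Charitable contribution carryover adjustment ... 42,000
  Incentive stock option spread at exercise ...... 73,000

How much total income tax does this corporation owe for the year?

Supplementary minimum tax:
  Adjusted income: 539,000 + 173,000 + 42,000 + 73,000 = 827,000
  Less exemption 40,000 → base 787,000
  787,000 × 26% = 204,620

General income tax:
  539,000 × 8% = 43,120

204,620 > 43,120, so the supplementary minimum tax is the binding amount.

204,620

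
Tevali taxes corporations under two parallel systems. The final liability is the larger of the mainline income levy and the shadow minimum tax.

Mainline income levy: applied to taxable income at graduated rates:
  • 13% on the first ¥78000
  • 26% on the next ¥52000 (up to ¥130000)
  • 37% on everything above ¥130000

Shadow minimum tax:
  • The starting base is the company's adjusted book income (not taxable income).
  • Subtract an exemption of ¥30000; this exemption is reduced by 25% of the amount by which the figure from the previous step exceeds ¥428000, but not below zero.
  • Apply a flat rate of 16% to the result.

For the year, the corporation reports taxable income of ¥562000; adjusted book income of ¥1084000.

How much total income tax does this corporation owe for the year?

¥183500

Mainline income levy:
  ¥78000 × 13% = ¥10140
  ¥52000 × 26% = ¥13520
  ¥432000 × 37% = ¥159840
  → ¥183500

Shadow minimum tax:
  Base (adjusted book income): ¥1084000
  Exemption: 25% × (¥1084000 − ¥428000) = ¥164000 ≥ ¥30000, so the exemption is fully phased out
  Base: ¥1084000 − ¥0 = ¥1084000
  ¥1084000 × 16% = ¥173440

¥183500 > ¥173440, so the mainline income levy governs.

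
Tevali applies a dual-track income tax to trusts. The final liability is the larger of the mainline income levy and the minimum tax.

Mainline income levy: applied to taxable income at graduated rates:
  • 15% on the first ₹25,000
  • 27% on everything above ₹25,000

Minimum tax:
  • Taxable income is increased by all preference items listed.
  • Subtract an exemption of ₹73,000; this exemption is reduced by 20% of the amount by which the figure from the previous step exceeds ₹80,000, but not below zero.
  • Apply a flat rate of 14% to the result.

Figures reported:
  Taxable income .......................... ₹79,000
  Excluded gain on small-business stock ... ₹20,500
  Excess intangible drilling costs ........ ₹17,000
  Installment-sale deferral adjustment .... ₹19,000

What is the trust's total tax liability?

₹18,330

Mainline income levy:
  ₹25,000 × 15% = ₹3,750
  ₹54,000 × 27% = ₹14,580
  → ₹18,330

Minimum tax:
  Adjusted income: ₹79,000 + ₹20,500 + ₹17,000 + ₹19,000 = ₹135,500
  Exemption: ₹73,000 − 20% × (₹135,500 − ₹80,000) = ₹73,000 − ₹11,100 = ₹61,900
  Base: ₹135,500 − ₹61,900 = ₹73,600
  ₹73,600 × 14% = ₹10,304

₹18,330 > ₹10,304, so the mainline income levy governs.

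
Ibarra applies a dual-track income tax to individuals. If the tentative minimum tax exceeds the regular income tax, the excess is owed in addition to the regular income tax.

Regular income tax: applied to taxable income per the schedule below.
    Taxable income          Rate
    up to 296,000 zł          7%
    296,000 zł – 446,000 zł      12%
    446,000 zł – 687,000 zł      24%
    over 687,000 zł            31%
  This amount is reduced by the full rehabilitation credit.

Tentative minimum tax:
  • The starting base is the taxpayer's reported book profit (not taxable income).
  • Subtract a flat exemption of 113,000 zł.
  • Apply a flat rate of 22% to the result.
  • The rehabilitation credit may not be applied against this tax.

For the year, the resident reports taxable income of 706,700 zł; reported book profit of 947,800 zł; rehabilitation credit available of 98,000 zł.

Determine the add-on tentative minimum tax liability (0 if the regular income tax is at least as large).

178,989 zł

Regular income tax:
  296,000 zł × 7% = 20,720 zł
  150,000 zł × 12% = 18,000 zł
  241,000 zł × 24% = 57,840 zł
  19,700 zł × 31% = 6,107 zł
  → 102,667 zł
  Less rehabilitation credit 98,000 zł → 4,667 zł

Tentative minimum tax:
  Base (reported book profit): 947,800 zł
  Less exemption 113,000 zł → base 834,800 zł
  834,800 zł × 22% = 183,656 zł

Excess of tentative minimum tax over regular income tax: 183,656 zł − 4,667 zł = 178,989 zł.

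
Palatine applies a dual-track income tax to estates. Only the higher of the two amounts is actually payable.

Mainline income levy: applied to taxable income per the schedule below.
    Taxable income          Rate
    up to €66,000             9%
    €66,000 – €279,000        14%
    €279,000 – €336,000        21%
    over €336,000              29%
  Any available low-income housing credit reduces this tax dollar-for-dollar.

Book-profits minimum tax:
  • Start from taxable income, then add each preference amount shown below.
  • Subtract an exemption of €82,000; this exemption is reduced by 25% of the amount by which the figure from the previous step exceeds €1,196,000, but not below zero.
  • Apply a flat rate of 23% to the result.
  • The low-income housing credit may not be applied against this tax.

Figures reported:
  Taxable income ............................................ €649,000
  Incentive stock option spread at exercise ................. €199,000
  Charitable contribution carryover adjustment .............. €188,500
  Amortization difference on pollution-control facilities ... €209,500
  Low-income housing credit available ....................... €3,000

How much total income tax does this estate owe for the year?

€270,595

Mainline income levy:
  €66,000 × 9% = €5,940
  €213,000 × 14% = €29,820
  €57,000 × 21% = €11,970
  €313,000 × 29% = €90,770
  → €138,500
  Less low-income housing credit €3,000 → €135,500

Book-profits minimum tax:
  Adjusted income: €649,000 + €199,000 + €188,500 + €209,500 = €1,246,000
  Exemption: €82,000 − 25% × (€1,246,000 − €1,196,000) = €82,000 − €12,500 = €69,500
  Base: €1,246,000 − €69,500 = €1,176,500
  €1,176,500 × 23% = €270,595

€270,595 > €135,500, so the book-profits minimum tax is the binding amount.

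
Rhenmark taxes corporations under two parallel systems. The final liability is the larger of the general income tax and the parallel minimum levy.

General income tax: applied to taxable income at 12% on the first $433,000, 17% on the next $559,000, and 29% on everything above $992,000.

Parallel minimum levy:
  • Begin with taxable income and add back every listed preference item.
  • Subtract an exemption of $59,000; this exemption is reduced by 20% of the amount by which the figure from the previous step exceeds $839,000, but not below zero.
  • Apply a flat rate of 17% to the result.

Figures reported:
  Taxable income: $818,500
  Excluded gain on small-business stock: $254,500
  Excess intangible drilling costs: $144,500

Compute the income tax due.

$206,975

Parallel minimum levy:
  Adjusted income: $818,500 + $254,500 + $144,500 = $1,217,500
  Exemption: 20% × ($1,217,500 − $839,000) = $75,700 ≥ $59,000, so the exemption is fully phased out
  Base: $1,217,500 − $0 = $1,217,500
  $1,217,500 × 17% = $206,975

General income tax:
  $433,000 × 12% = $51,960
  $385,500 × 17% = $65,535
  → $117,495

$206,975 > $117,495, so the parallel minimum levy is the binding amount.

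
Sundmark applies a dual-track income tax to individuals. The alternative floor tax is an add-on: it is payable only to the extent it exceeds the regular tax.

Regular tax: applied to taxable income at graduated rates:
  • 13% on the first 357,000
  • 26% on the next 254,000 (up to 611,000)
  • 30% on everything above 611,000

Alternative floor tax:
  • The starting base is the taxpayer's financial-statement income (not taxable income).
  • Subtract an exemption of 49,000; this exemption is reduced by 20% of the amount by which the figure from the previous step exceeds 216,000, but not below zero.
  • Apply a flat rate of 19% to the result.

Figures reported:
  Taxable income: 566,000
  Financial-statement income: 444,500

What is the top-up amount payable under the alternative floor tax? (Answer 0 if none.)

0

Alternative floor tax:
  Base (financial-statement income): 444,500
  Exemption: 49,000 − 20% × (444,500 − 216,000) = 49,000 − 45,700 = 3,300
  Base: 444,500 − 3,300 = 441,200
  441,200 × 19% = 83,828

Regular tax:
  357,000 × 13% = 46,410
  209,000 × 26% = 54,340
  → 100,750

83,828 ≤ 100,750, so no add-on is due.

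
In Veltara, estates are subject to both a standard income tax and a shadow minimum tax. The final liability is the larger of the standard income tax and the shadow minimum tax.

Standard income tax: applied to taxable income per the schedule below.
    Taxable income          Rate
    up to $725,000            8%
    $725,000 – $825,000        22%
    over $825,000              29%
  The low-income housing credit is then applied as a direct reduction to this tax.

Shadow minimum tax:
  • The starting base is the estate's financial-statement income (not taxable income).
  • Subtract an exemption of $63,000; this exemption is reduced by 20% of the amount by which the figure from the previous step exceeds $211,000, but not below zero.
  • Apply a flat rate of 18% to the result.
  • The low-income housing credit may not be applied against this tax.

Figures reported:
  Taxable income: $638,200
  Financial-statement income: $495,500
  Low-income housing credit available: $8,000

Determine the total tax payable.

Standard income tax:
  $638,200 × 8% = $51,056
  Less low-income housing credit $8,000 → $43,056

Shadow minimum tax:
  Base (financial-statement income): $495,500
  Exemption: $63,000 − 20% × ($495,500 − $211,000) = $63,000 − $56,900 = $6,100
  Base: $495,500 − $6,100 = $489,400
  $489,400 × 18% = $88,092

$88,092 > $43,056, so the shadow minimum tax is the binding amount.

$88,092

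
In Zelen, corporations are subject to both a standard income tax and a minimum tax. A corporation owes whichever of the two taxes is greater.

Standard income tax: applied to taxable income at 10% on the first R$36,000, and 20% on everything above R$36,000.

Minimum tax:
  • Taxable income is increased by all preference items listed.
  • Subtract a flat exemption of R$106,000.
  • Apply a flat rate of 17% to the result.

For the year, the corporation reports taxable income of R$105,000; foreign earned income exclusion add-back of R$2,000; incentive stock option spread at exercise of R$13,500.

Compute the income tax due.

Standard income tax:
  R$36,000 × 10% = R$3,600
  R$69,000 × 20% = R$13,800
  → R$17,400

Minimum tax:
  Adjusted income: R$105,000 + R$2,000 + R$13,500 = R$120,500
  Less exemption R$106,000 → base R$14,500
  R$14,500 × 17% = R$2,465

R$17,400 > R$2,465, so the standard income tax governs.

R$17,400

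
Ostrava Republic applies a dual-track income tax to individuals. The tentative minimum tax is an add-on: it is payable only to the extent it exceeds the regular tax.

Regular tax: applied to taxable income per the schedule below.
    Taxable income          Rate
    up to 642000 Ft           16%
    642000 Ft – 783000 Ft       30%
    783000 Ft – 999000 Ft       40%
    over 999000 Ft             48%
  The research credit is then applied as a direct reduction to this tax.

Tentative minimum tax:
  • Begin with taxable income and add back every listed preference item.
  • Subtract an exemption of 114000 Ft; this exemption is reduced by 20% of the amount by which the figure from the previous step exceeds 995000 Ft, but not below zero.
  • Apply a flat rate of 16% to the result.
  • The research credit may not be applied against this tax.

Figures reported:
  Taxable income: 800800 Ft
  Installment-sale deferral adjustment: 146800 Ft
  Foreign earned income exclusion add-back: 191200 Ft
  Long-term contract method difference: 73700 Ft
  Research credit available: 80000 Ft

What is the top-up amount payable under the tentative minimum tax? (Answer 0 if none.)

Tentative minimum tax:
  Adjusted income: 800800 Ft + 146800 Ft + 191200 Ft + 73700 Ft = 1212500 Ft
  Exemption: 114000 Ft − 20% × (1212500 Ft − 995000 Ft) = 114000 Ft − 43500 Ft = 70500 Ft
  Base: 1212500 Ft − 70500 Ft = 1142000 Ft
  1142000 Ft × 16% = 182720 Ft

Regular tax:
  642000 Ft × 16% = 102720 Ft
  141000 Ft × 30% = 42300 Ft
  17800 Ft × 40% = 7120 Ft
  → 152140 Ft
  Less research credit 80000 Ft → 72140 Ft

Excess of tentative minimum tax over regular tax: 182720 Ft − 72140 Ft = 110580 Ft.

110580 Ft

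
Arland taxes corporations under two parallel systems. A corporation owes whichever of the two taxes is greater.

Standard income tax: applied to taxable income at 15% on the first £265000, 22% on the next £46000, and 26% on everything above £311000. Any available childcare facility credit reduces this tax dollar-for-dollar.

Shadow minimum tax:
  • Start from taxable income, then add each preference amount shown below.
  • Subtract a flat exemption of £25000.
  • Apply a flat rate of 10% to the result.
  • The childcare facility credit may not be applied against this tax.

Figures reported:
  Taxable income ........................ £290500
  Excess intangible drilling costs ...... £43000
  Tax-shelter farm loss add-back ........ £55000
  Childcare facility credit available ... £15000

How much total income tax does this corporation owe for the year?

£36350

Standard income tax:
  £265000 × 15% = £39750
  £25500 × 22% = £5610
  → £45360
  Less childcare facility credit £15000 → £30360

Shadow minimum tax:
  Adjusted income: £290500 + £43000 + £55000 = £388500
  Less exemption £25000 → base £363500
  £363500 × 10% = £36350

£36350 > £30360, so the shadow minimum tax is the binding amount.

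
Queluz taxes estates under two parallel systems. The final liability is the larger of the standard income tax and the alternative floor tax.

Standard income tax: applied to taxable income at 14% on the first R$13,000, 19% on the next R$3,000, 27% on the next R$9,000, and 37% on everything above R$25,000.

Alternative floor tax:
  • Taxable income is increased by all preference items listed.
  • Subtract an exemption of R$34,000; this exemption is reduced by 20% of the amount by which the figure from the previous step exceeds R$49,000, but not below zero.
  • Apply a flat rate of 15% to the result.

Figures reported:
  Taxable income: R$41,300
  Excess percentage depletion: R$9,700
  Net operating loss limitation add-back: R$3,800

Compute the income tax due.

R$10,851

Alternative floor tax:
  Adjusted income: R$41,300 + R$9,700 + R$3,800 = R$54,800
  Exemption: R$34,000 − 20% × (R$54,800 − R$49,000) = R$34,000 − R$1,160 = R$32,840
  Base: R$54,800 − R$32,840 = R$21,960
  R$21,960 × 15% = R$3,294

Standard income tax:
  R$13,000 × 14% = R$1,820
  R$3,000 × 19% = R$570
  R$9,000 × 27% = R$2,430
  R$16,300 × 37% = R$6,031
  → R$10,851

R$10,851 > R$3,294, so the standard income tax governs.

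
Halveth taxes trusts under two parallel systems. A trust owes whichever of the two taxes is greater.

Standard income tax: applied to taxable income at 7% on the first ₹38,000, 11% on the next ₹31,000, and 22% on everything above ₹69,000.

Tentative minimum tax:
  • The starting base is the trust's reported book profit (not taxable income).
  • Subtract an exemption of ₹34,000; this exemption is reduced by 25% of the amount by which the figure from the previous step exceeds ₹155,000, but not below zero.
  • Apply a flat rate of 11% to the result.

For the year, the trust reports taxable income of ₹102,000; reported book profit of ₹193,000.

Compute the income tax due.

Standard income tax:
  ₹38,000 × 7% = ₹2,660
  ₹31,000 × 11% = ₹3,410
  ₹33,000 × 22% = ₹7,260
  → ₹13,330

Tentative minimum tax:
  Base (reported book profit): ₹193,000
  Exemption: ₹34,000 − 25% × (₹193,000 − ₹155,000) = ₹34,000 − ₹9,500 = ₹24,500
  Base: ₹193,000 − ₹24,500 = ₹168,500
  ₹168,500 × 11% = ₹18,535

₹18,535 > ₹13,330, so the tentative minimum tax is the binding amount.

₹18,535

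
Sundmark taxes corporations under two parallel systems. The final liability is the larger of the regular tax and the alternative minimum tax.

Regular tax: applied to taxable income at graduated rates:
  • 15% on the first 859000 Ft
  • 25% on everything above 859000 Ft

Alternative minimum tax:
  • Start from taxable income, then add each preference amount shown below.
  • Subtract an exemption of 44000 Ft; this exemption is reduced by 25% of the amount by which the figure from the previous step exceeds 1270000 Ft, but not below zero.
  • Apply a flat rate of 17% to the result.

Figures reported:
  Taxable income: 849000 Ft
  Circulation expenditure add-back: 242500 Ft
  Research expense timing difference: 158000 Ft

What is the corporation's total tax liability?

Alternative minimum tax:
  Adjusted income: 849000 Ft + 242500 Ft + 158000 Ft = 1249500 Ft
  Exemption: 1249500 Ft ≤ 1270000 Ft, so full 44000 Ft applies
  Base: 1249500 Ft − 44000 Ft = 1205500 Ft
  1205500 Ft × 17% = 204935 Ft

Regular tax:
  849000 Ft × 15% = 127350 Ft

204935 Ft > 127350 Ft, so the alternative minimum tax is the binding amount.

204935 Ft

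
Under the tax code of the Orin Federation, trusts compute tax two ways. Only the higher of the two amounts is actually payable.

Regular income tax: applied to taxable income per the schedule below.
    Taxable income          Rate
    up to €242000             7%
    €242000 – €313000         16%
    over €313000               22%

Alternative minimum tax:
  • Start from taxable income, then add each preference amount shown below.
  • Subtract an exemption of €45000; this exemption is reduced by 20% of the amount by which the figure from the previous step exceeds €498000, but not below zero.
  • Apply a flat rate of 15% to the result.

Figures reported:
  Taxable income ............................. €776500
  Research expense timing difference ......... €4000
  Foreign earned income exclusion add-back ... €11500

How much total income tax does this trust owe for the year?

€130270

Regular income tax:
  €242000 × 7% = €16940
  €71000 × 16% = €11360
  €463500 × 22% = €101970
  → €130270

Alternative minimum tax:
  Adjusted income: €776500 + €4000 + €11500 = €792000
  Exemption: 20% × (€792000 − €498000) = €58800 ≥ €45000, so the exemption is fully phased out
  Base: €792000 − €0 = €792000
  €792000 × 15% = €118800

€130270 > €118800, so the regular income tax governs.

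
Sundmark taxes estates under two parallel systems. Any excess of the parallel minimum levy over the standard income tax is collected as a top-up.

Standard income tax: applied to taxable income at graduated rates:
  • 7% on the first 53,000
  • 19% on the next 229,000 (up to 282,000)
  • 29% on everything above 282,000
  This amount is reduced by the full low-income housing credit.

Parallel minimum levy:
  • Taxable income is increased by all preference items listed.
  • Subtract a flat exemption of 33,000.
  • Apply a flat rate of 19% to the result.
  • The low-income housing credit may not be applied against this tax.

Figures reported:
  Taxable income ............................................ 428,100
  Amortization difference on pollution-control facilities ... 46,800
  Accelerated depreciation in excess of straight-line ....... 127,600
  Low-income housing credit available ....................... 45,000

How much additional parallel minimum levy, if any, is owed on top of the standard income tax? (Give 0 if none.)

63,616

Standard income tax:
  53,000 × 7% = 3,710
  229,000 × 19% = 43,510
  146,100 × 29% = 42,369
  → 89,589
  Less low-income housing credit 45,000 → 44,589

Parallel minimum levy:
  Adjusted income: 428,100 + 46,800 + 127,600 = 602,500
  Less exemption 33,000 → base 569,500
  569,500 × 19% = 108,205

Excess of parallel minimum levy over standard income tax: 108,205 − 44,589 = 63,616.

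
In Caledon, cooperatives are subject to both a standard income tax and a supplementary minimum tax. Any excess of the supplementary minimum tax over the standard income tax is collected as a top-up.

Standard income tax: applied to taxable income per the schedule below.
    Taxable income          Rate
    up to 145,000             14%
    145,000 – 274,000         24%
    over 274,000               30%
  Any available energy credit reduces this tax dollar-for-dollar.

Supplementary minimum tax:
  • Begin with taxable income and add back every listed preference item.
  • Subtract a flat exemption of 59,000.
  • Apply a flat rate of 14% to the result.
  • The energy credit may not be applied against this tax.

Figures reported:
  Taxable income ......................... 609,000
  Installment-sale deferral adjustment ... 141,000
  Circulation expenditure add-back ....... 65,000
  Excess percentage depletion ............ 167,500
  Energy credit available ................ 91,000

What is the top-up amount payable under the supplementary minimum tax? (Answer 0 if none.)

68,530

Standard income tax:
  145,000 × 14% = 20,300
  129,000 × 24% = 30,960
  335,000 × 30% = 100,500
  → 151,760
  Less energy credit 91,000 → 60,760

Supplementary minimum tax:
  Adjusted income: 609,000 + 141,000 + 65,000 + 167,500 = 982,500
  Less exemption 59,000 → base 923,500
  923,500 × 14% = 129,290

Excess of supplementary minimum tax over standard income tax: 129,290 − 60,760 = 68,530.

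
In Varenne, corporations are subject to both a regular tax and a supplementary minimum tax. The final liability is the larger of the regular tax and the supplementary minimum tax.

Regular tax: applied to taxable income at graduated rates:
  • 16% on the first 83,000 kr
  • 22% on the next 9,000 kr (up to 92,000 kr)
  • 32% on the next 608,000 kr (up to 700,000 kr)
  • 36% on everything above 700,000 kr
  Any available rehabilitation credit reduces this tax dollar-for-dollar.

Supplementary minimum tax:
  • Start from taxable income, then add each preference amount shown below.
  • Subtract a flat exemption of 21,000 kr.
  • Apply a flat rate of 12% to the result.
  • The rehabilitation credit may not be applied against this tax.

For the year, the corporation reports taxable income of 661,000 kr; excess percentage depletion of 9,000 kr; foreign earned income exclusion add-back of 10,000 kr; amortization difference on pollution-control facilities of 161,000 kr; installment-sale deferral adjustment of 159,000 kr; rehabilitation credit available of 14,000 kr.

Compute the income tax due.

183,340 kr

Supplementary minimum tax:
  Adjusted income: 661,000 kr + 9,000 kr + 10,000 kr + 161,000 kr + 159,000 kr = 1,000,000 kr
  Less exemption 21,000 kr → base 979,000 kr
  979,000 kr × 12% = 117,480 kr

Regular tax:
  83,000 kr × 16% = 13,280 kr
  9,000 kr × 22% = 1,980 kr
  569,000 kr × 32% = 182,080 kr
  → 197,340 kr
  Less rehabilitation credit 14,000 kr → 183,340 kr

183,340 kr > 117,480 kr, so the regular tax governs.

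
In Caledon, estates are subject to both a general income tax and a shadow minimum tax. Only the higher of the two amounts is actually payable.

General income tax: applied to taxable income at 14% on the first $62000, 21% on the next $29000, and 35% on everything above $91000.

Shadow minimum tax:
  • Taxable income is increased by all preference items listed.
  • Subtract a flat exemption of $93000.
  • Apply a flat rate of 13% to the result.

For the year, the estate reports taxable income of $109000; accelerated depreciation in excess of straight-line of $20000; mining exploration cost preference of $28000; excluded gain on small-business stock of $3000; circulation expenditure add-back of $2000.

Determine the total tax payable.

General income tax:
  $62000 × 14% = $8680
  $29000 × 21% = $6090
  $18000 × 35% = $6300
  → $21070

Shadow minimum tax:
  Adjusted income: $109000 + $20000 + $28000 + $3000 + $2000 = $162000
  Less exemption $93000 → base $69000
  $69000 × 13% = $8970

$21070 > $8970, so the general income tax governs.

$21070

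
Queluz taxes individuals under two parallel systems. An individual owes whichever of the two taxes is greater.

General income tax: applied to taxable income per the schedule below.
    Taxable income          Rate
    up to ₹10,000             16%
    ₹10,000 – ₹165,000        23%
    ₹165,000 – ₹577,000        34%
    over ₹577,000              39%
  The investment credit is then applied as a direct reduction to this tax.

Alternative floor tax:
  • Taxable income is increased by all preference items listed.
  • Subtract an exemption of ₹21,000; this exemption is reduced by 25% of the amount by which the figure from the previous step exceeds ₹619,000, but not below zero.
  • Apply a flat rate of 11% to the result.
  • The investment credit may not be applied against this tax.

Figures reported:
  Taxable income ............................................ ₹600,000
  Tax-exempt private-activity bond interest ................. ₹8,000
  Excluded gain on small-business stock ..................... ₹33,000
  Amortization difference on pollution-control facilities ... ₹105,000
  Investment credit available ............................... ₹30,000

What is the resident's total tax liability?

₹156,300

General income tax:
  ₹10,000 × 16% = ₹1,600
  ₹155,000 × 23% = ₹35,650
  ₹412,000 × 34% = ₹140,080
  ₹23,000 × 39% = ₹8,970
  → ₹186,300
  Less investment credit ₹30,000 → ₹156,300

Alternative floor tax:
  Adjusted income: ₹600,000 + ₹8,000 + ₹33,000 + ₹105,000 = ₹746,000
  Exemption: 25% × (₹746,000 − ₹619,000) = ₹31,750 ≥ ₹21,000, so the exemption is fully phased out
  Base: ₹746,000 − ₹0 = ₹746,000
  ₹746,000 × 11% = ₹82,060

₹156,300 > ₹82,060, so the general income tax governs.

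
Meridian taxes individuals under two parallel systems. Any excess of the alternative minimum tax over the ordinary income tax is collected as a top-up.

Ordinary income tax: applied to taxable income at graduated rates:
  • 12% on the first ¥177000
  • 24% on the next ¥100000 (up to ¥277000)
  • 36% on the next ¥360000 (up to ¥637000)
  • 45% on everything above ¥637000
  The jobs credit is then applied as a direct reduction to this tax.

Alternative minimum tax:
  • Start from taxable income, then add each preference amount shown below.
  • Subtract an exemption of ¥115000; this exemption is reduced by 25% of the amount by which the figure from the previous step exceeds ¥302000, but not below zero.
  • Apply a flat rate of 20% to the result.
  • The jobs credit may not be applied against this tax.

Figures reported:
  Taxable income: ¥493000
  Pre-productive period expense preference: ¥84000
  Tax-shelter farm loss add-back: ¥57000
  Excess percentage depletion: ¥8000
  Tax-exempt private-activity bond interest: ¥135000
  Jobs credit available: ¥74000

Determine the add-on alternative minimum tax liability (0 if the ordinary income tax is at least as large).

¥106400

Alternative minimum tax:
  Adjusted income: ¥493000 + ¥84000 + ¥57000 + ¥8000 + ¥135000 = ¥777000
  Exemption: 25% × (¥777000 − ¥302000) = ¥118750 ≥ ¥115000, so the exemption is fully phased out
  Base: ¥777000 − ¥0 = ¥777000
  ¥777000 × 20% = ¥155400

Ordinary income tax:
  ¥177000 × 12% = ¥21240
  ¥100000 × 24% = ¥24000
  ¥216000 × 36% = ¥77760
  → ¥123000
  Less jobs credit ¥74000 → ¥49000

Excess of alternative minimum tax over ordinary income tax: ¥155400 − ¥49000 = ¥106400.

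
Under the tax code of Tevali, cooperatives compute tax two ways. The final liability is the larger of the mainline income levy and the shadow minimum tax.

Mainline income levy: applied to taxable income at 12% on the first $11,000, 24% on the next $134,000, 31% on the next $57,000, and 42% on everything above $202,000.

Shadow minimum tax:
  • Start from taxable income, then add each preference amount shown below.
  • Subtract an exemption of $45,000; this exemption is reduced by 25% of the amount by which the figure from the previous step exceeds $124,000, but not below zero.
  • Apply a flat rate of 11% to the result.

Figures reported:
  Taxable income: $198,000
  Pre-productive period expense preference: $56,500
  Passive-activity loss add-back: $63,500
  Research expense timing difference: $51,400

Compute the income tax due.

Shadow minimum tax:
  Adjusted income: $198,000 + $56,500 + $63,500 + $51,400 = $369,400
  Exemption: 25% × ($369,400 − $124,000) = $61,350 ≥ $45,000, so the exemption is fully phased out
  Base: $369,400 − $0 = $369,400
  $369,400 × 11% = $40,634

Mainline income levy:
  $11,000 × 12% = $1,320
  $134,000 × 24% = $32,160
  $53,000 × 31% = $16,430
  → $49,910

$49,910 > $40,634, so the mainline income levy governs.

$49,910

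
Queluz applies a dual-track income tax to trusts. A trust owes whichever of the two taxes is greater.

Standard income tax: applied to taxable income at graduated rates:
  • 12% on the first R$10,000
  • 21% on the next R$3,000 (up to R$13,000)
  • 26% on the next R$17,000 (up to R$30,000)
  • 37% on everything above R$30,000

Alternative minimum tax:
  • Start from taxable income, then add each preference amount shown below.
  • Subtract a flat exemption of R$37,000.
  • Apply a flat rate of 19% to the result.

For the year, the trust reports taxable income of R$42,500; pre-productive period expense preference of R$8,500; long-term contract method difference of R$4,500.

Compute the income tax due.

R$10,875

Standard income tax:
  R$10,000 × 12% = R$1,200
  R$3,000 × 21% = R$630
  R$17,000 × 26% = R$4,420
  R$12,500 × 37% = R$4,625
  → R$10,875

Alternative minimum tax:
  Adjusted income: R$42,500 + R$8,500 + R$4,500 = R$55,500
  Less exemption R$37,000 → base R$18,500
  R$18,500 × 19% = R$3,515

R$10,875 > R$3,515, so the standard income tax governs.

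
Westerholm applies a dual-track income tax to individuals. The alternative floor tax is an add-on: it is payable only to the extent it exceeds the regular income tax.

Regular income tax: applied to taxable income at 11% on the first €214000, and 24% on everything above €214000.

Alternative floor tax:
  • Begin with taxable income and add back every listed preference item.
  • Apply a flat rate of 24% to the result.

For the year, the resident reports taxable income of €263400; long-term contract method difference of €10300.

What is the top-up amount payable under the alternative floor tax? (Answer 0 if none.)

€30292

Alternative floor tax:
  Adjusted income: €263400 + €10300 = €273700
  €273700 × 24% = €65688

Regular income tax:
  €214000 × 11% = €23540
  €49400 × 24% = €11856
  → €35396

Excess of alternative floor tax over regular income tax: €65688 − €35396 = €30292.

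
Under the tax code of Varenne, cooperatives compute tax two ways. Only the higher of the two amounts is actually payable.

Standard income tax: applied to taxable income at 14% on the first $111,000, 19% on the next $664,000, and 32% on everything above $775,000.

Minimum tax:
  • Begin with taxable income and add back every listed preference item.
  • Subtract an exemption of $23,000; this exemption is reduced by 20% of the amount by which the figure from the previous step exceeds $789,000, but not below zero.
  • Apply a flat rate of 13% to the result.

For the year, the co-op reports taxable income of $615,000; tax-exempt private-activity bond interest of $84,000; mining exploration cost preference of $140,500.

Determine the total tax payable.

Standard income tax:
  $111,000 × 14% = $15,540
  $504,000 × 19% = $95,760
  → $111,300

Minimum tax:
  Adjusted income: $615,000 + $84,000 + $140,500 = $839,500
  Exemption: $23,000 − 20% × ($839,500 − $789,000) = $23,000 − $10,100 = $12,900
  Base: $839,500 − $12,900 = $826,600
  $826,600 × 13% = $107,458

$111,300 > $107,458, so the standard income tax governs.

$111,300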